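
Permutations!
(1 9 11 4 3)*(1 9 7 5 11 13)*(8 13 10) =(1 7 5 11 4 3 9 10 8 13) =[0, 7, 2, 9, 3, 11, 6, 5, 13, 10, 8, 4, 12, 1]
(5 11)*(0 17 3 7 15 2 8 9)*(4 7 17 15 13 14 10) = (0 15 2 8 9)(3 17)(4 7 13 14 10)(5 11) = [15, 1, 8, 17, 7, 11, 6, 13, 9, 0, 4, 5, 12, 14, 10, 2, 16, 3]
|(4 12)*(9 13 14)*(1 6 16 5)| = 12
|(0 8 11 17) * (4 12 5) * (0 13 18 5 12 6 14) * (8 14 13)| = |(0 14)(4 6 13 18 5)(8 11 17)| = 30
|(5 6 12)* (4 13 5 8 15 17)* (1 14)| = 8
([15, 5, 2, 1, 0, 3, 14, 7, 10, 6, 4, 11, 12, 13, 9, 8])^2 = (0 8 4 15 10)(1 3 5)(6 9 14)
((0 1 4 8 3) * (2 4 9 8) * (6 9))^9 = ((0 1 6 9 8 3)(2 4))^9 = (0 9)(1 8)(2 4)(3 6)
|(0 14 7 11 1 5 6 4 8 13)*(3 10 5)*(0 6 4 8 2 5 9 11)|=15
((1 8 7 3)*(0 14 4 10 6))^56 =((0 14 4 10 6)(1 8 7 3))^56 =(0 14 4 10 6)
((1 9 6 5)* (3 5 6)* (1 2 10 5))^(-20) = (1 9 3)(2 10 5)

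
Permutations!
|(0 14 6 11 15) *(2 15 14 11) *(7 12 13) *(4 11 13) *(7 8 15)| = 28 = |(0 13 8 15)(2 7 12 4 11 14 6)|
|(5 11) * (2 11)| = 3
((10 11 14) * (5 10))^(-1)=(5 14 11 10)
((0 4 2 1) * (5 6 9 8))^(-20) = (9)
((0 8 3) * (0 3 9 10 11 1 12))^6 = (0 12 1 11 10 9 8)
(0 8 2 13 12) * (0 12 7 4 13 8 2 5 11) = (0 2 8 5 11)(4 13 7) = [2, 1, 8, 3, 13, 11, 6, 4, 5, 9, 10, 0, 12, 7]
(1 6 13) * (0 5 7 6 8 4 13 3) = (0 5 7 6 3)(1 8 4 13) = [5, 8, 2, 0, 13, 7, 3, 6, 4, 9, 10, 11, 12, 1]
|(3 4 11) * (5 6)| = |(3 4 11)(5 6)| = 6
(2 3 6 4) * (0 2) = (0 2 3 6 4) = [2, 1, 3, 6, 0, 5, 4]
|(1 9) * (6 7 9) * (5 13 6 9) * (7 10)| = 10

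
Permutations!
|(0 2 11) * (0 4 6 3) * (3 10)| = |(0 2 11 4 6 10 3)| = 7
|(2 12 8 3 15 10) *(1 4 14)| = |(1 4 14)(2 12 8 3 15 10)| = 6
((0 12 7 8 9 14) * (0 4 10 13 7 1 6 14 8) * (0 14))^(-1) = (0 6 1 12)(4 14 7 13 10)(8 9)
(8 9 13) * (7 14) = (7 14)(8 9 13) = [0, 1, 2, 3, 4, 5, 6, 14, 9, 13, 10, 11, 12, 8, 7]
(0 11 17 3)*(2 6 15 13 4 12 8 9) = [11, 1, 6, 0, 12, 5, 15, 7, 9, 2, 10, 17, 8, 4, 14, 13, 16, 3] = (0 11 17 3)(2 6 15 13 4 12 8 9)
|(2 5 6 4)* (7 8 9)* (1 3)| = |(1 3)(2 5 6 4)(7 8 9)| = 12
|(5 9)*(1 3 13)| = 6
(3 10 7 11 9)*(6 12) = [0, 1, 2, 10, 4, 5, 12, 11, 8, 3, 7, 9, 6] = (3 10 7 11 9)(6 12)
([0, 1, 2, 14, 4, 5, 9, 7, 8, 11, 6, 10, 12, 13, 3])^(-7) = [0, 1, 2, 14, 4, 5, 9, 7, 8, 11, 6, 10, 12, 13, 3]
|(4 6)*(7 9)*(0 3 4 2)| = |(0 3 4 6 2)(7 9)| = 10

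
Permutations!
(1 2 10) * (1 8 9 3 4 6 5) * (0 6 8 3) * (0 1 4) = (0 6 5 4 8 9 1 2 10 3) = [6, 2, 10, 0, 8, 4, 5, 7, 9, 1, 3]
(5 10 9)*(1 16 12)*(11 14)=[0, 16, 2, 3, 4, 10, 6, 7, 8, 5, 9, 14, 1, 13, 11, 15, 12]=(1 16 12)(5 10 9)(11 14)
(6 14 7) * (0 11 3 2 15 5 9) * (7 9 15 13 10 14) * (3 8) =(0 11 8 3 2 13 10 14 9)(5 15)(6 7) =[11, 1, 13, 2, 4, 15, 7, 6, 3, 0, 14, 8, 12, 10, 9, 5]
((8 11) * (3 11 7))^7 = (3 7 8 11)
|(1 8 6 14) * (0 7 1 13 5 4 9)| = 10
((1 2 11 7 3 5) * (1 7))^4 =(1 2 11)(3 5 7)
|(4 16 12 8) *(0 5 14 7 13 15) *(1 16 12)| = |(0 5 14 7 13 15)(1 16)(4 12 8)| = 6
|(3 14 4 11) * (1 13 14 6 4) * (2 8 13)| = |(1 2 8 13 14)(3 6 4 11)| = 20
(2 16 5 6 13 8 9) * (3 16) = [0, 1, 3, 16, 4, 6, 13, 7, 9, 2, 10, 11, 12, 8, 14, 15, 5] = (2 3 16 5 6 13 8 9)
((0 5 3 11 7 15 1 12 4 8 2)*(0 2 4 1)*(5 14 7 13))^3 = ((0 14 7 15)(1 12)(3 11 13 5)(4 8))^3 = (0 15 7 14)(1 12)(3 5 13 11)(4 8)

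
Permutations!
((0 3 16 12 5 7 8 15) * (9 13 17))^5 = (0 7 16 15 5 3 8 12)(9 17 13) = ((0 3 16 12 5 7 8 15)(9 13 17))^5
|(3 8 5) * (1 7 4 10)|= 12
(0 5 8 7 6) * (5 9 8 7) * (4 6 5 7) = (0 9 8 7 5 4 6) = [9, 1, 2, 3, 6, 4, 0, 5, 7, 8]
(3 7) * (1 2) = [0, 2, 1, 7, 4, 5, 6, 3] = (1 2)(3 7)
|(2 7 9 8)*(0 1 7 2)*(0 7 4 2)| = 12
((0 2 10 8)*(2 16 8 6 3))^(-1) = (0 8 16)(2 3 6 10)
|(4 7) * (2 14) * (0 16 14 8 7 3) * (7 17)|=|(0 16 14 2 8 17 7 4 3)|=9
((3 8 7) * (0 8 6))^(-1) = (0 6 3 7 8)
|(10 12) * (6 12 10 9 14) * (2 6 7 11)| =|(2 6 12 9 14 7 11)| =7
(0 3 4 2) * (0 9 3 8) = (0 8)(2 9 3 4) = [8, 1, 9, 4, 2, 5, 6, 7, 0, 3]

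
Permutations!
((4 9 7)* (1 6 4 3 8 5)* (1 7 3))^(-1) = (1 7 5 8 3 9 4 6)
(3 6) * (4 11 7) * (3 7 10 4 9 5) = (3 6 7 9 5)(4 11 10) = [0, 1, 2, 6, 11, 3, 7, 9, 8, 5, 4, 10]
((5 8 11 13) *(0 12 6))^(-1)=(0 6 12)(5 13 11 8)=((0 12 6)(5 8 11 13))^(-1)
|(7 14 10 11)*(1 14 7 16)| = |(1 14 10 11 16)| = 5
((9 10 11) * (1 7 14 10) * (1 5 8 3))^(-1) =((1 7 14 10 11 9 5 8 3))^(-1) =(1 3 8 5 9 11 10 14 7)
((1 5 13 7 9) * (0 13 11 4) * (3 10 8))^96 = (13)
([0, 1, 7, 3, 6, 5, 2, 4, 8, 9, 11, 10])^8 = [0, 1, 2, 3, 4, 5, 6, 7, 8, 9, 10, 11]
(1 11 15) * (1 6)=(1 11 15 6)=[0, 11, 2, 3, 4, 5, 1, 7, 8, 9, 10, 15, 12, 13, 14, 6]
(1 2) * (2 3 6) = [0, 3, 1, 6, 4, 5, 2] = (1 3 6 2)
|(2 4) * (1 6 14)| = |(1 6 14)(2 4)| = 6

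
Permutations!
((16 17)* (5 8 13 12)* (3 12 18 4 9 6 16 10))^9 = ((3 12 5 8 13 18 4 9 6 16 17 10))^9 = (3 16 4 8)(5 10 6 18)(9 13 12 17)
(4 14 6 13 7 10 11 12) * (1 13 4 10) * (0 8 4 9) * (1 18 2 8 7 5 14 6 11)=(0 7 18 2 8 4 6 9)(1 13 5 14 11 12 10)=[7, 13, 8, 3, 6, 14, 9, 18, 4, 0, 1, 12, 10, 5, 11, 15, 16, 17, 2]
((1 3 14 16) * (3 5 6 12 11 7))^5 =(1 7 5 3 6 14 12 16 11)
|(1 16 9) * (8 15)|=6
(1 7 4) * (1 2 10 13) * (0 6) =(0 6)(1 7 4 2 10 13) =[6, 7, 10, 3, 2, 5, 0, 4, 8, 9, 13, 11, 12, 1]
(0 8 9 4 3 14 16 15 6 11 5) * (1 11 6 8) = (0 1 11 5)(3 14 16 15 8 9 4) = [1, 11, 2, 14, 3, 0, 6, 7, 9, 4, 10, 5, 12, 13, 16, 8, 15]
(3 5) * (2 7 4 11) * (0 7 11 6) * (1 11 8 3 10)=(0 7 4 6)(1 11 2 8 3 5 10)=[7, 11, 8, 5, 6, 10, 0, 4, 3, 9, 1, 2]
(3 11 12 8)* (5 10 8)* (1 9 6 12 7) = (1 9 6 12 5 10 8 3 11 7) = [0, 9, 2, 11, 4, 10, 12, 1, 3, 6, 8, 7, 5]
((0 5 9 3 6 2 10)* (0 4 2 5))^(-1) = ((2 10 4)(3 6 5 9))^(-1) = (2 4 10)(3 9 5 6)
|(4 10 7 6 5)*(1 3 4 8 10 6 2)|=9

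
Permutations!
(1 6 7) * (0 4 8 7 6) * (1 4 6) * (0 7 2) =(0 6 1 7 4 8 2) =[6, 7, 0, 3, 8, 5, 1, 4, 2]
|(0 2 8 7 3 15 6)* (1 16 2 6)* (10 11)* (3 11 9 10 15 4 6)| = 28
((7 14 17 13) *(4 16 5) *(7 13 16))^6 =((4 7 14 17 16 5))^6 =(17)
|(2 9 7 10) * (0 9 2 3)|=5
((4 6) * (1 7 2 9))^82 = ((1 7 2 9)(4 6))^82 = (1 2)(7 9)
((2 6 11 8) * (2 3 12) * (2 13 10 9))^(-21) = (2 13 8)(3 6 10)(9 12 11)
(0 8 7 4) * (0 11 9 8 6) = (0 6)(4 11 9 8 7) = [6, 1, 2, 3, 11, 5, 0, 4, 7, 8, 10, 9]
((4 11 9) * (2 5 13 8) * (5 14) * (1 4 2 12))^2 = (1 11 2 5 8)(4 9 14 13 12)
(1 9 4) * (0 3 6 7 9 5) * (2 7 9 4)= [3, 5, 7, 6, 1, 0, 9, 4, 8, 2]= (0 3 6 9 2 7 4 1 5)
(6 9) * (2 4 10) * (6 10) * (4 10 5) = (2 10)(4 6 9 5) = [0, 1, 10, 3, 6, 4, 9, 7, 8, 5, 2]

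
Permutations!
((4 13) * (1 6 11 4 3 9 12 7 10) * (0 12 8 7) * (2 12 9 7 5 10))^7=((0 9 8 5 10 1 6 11 4 13 3 7 2 12))^7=(0 11)(1 2)(3 5)(4 9)(6 12)(7 10)(8 13)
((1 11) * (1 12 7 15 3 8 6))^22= ((1 11 12 7 15 3 8 6))^22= (1 8 15 12)(3 7 11 6)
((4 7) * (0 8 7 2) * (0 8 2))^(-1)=(0 4 7 8 2)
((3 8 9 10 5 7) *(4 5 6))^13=(3 4 9 7 6 8 5 10)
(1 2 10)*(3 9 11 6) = (1 2 10)(3 9 11 6) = [0, 2, 10, 9, 4, 5, 3, 7, 8, 11, 1, 6]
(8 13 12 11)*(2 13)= (2 13 12 11 8)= [0, 1, 13, 3, 4, 5, 6, 7, 2, 9, 10, 8, 11, 12]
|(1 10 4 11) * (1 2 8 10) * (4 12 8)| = |(2 4 11)(8 10 12)| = 3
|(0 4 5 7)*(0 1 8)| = |(0 4 5 7 1 8)| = 6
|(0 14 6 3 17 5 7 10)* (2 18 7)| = 10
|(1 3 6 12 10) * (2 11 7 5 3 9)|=10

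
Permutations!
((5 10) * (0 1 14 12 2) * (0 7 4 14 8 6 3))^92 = ((0 1 8 6 3)(2 7 4 14 12)(5 10))^92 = (0 8 3 1 6)(2 4 12 7 14)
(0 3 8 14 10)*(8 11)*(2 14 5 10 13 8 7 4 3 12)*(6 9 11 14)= [12, 1, 6, 14, 3, 10, 9, 4, 5, 11, 0, 7, 2, 8, 13]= (0 12 2 6 9 11 7 4 3 14 13 8 5 10)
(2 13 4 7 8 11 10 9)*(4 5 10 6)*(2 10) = (2 13 5)(4 7 8 11 6)(9 10) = [0, 1, 13, 3, 7, 2, 4, 8, 11, 10, 9, 6, 12, 5]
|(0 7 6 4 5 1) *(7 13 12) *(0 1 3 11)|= 9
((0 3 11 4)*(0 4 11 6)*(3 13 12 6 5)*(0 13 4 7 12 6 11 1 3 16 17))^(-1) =(0 17 16 5 3 1 11 12 7 4)(6 13)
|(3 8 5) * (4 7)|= |(3 8 5)(4 7)|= 6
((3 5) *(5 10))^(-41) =((3 10 5))^(-41) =(3 10 5)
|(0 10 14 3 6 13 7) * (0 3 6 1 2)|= 9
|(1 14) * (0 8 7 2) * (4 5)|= 4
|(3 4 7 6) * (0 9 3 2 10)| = 8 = |(0 9 3 4 7 6 2 10)|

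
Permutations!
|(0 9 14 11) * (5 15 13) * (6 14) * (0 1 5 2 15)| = |(0 9 6 14 11 1 5)(2 15 13)| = 21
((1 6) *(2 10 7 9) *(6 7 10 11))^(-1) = (1 6 11 2 9 7)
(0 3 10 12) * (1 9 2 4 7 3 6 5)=[6, 9, 4, 10, 7, 1, 5, 3, 8, 2, 12, 11, 0]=(0 6 5 1 9 2 4 7 3 10 12)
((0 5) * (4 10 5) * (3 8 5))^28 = ((0 4 10 3 8 5))^28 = (0 8 10)(3 4 5)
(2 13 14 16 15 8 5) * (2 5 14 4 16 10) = [0, 1, 13, 3, 16, 5, 6, 7, 14, 9, 2, 11, 12, 4, 10, 8, 15] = (2 13 4 16 15 8 14 10)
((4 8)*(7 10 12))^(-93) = ((4 8)(7 10 12))^(-93) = (12)(4 8)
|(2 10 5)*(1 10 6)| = 5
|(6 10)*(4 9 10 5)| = |(4 9 10 6 5)| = 5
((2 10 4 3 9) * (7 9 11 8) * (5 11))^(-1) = (2 9 7 8 11 5 3 4 10)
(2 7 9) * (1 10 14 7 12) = (1 10 14 7 9 2 12) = [0, 10, 12, 3, 4, 5, 6, 9, 8, 2, 14, 11, 1, 13, 7]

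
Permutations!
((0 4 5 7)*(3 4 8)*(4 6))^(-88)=((0 8 3 6 4 5 7))^(-88)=(0 6 7 3 5 8 4)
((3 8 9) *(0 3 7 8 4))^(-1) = ((0 3 4)(7 8 9))^(-1) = (0 4 3)(7 9 8)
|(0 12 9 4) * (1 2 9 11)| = |(0 12 11 1 2 9 4)| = 7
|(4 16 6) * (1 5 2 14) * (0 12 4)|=20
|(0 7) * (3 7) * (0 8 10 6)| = 6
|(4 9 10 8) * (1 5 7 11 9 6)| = |(1 5 7 11 9 10 8 4 6)| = 9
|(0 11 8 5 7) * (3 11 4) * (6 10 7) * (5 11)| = 14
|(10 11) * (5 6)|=2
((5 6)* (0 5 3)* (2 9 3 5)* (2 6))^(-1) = ((0 6 5 2 9 3))^(-1) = (0 3 9 2 5 6)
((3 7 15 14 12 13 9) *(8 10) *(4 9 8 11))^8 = ((3 7 15 14 12 13 8 10 11 4 9))^8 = (3 11 13 15 9 10 12 7 4 8 14)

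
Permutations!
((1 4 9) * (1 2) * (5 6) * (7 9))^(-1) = (1 2 9 7 4)(5 6)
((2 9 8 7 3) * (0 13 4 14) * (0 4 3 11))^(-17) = ((0 13 3 2 9 8 7 11)(4 14))^(-17) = (0 11 7 8 9 2 3 13)(4 14)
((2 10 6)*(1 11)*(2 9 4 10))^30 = (11)(4 6)(9 10)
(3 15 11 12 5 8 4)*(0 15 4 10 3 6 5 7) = [15, 1, 2, 4, 6, 8, 5, 0, 10, 9, 3, 12, 7, 13, 14, 11] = (0 15 11 12 7)(3 4 6 5 8 10)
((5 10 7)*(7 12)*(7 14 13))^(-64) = (5 12 13)(7 10 14)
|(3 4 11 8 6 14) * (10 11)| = 7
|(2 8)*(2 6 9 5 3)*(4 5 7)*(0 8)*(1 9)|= 10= |(0 8 6 1 9 7 4 5 3 2)|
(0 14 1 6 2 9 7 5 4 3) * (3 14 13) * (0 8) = [13, 6, 9, 8, 14, 4, 2, 5, 0, 7, 10, 11, 12, 3, 1] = (0 13 3 8)(1 6 2 9 7 5 4 14)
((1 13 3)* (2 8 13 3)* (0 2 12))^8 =(0 13 2 12 8) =((0 2 8 13 12)(1 3))^8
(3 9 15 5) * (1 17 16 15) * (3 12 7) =(1 17 16 15 5 12 7 3 9) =[0, 17, 2, 9, 4, 12, 6, 3, 8, 1, 10, 11, 7, 13, 14, 5, 15, 16]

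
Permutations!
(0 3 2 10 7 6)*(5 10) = (0 3 2 5 10 7 6) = [3, 1, 5, 2, 4, 10, 0, 6, 8, 9, 7]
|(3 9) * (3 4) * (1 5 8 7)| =12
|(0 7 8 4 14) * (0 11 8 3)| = 12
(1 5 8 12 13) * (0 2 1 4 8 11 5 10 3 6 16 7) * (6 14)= (0 2 1 10 3 14 6 16 7)(4 8 12 13)(5 11)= [2, 10, 1, 14, 8, 11, 16, 0, 12, 9, 3, 5, 13, 4, 6, 15, 7]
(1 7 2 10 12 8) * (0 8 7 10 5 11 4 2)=(0 8 1 10 12 7)(2 5 11 4)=[8, 10, 5, 3, 2, 11, 6, 0, 1, 9, 12, 4, 7]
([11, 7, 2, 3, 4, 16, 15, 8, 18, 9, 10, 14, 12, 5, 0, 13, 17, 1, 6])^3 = [0, 18, 2, 3, 4, 1, 5, 6, 15, 9, 10, 11, 12, 17, 14, 16, 7, 8, 13]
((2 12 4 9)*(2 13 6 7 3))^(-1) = ((2 12 4 9 13 6 7 3))^(-1) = (2 3 7 6 13 9 4 12)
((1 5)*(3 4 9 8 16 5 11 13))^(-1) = (1 5 16 8 9 4 3 13 11)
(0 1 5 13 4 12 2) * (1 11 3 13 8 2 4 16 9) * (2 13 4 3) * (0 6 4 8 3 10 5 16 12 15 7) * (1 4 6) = [11, 16, 1, 8, 15, 3, 6, 0, 13, 4, 5, 2, 10, 12, 14, 7, 9] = (0 11 2 1 16 9 4 15 7)(3 8 13 12 10 5)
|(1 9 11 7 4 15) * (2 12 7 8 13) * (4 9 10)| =28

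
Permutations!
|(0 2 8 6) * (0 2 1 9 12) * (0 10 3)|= 6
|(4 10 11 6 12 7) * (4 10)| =5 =|(6 12 7 10 11)|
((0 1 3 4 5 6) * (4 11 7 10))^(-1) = ((0 1 3 11 7 10 4 5 6))^(-1) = (0 6 5 4 10 7 11 3 1)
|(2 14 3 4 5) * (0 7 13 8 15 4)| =10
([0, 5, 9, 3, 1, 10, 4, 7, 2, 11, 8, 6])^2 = (1 10 2 11 4 5 8 9 6)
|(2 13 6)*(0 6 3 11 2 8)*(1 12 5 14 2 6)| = 11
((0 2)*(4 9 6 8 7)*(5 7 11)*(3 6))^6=(3 4 5 8)(6 9 7 11)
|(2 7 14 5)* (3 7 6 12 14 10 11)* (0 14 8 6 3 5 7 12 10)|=|(0 14 7)(2 3 12 8 6 10 11 5)|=24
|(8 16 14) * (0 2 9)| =3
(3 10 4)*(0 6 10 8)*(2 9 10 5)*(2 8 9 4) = (0 6 5 8)(2 4 3 9 10) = [6, 1, 4, 9, 3, 8, 5, 7, 0, 10, 2]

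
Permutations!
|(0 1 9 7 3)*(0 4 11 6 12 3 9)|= 10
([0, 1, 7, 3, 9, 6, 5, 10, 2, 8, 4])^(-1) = (2 8 9 4 10 7)(5 6)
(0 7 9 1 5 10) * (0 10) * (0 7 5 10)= (0 5 7 9 1 10)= [5, 10, 2, 3, 4, 7, 6, 9, 8, 1, 0]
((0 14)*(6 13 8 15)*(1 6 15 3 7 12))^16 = (15)(1 13 3 12 6 8 7)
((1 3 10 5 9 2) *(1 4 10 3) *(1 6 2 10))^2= ((1 6 2 4)(5 9 10))^2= (1 2)(4 6)(5 10 9)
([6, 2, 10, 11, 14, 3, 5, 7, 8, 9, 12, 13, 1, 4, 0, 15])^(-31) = [6, 2, 10, 11, 14, 3, 5, 7, 8, 9, 12, 13, 1, 4, 0, 15]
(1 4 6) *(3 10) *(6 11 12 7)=[0, 4, 2, 10, 11, 5, 1, 6, 8, 9, 3, 12, 7]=(1 4 11 12 7 6)(3 10)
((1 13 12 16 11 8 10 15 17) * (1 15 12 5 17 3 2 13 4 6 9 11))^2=(1 6 11 10 16 4 9 8 12)(2 5 15)(3 13 17)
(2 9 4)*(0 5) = (0 5)(2 9 4) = [5, 1, 9, 3, 2, 0, 6, 7, 8, 4]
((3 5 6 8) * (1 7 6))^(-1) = (1 5 3 8 6 7) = ((1 7 6 8 3 5))^(-1)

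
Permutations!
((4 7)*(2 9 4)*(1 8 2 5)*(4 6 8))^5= (1 4 7 5)(2 9 6 8)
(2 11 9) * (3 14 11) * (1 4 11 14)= [0, 4, 3, 1, 11, 5, 6, 7, 8, 2, 10, 9, 12, 13, 14]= (14)(1 4 11 9 2 3)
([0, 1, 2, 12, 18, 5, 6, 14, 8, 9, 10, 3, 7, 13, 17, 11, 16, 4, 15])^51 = [0, 1, 2, 18, 7, 5, 6, 11, 8, 9, 10, 4, 15, 13, 3, 17, 16, 12, 14]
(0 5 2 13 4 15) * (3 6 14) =(0 5 2 13 4 15)(3 6 14) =[5, 1, 13, 6, 15, 2, 14, 7, 8, 9, 10, 11, 12, 4, 3, 0]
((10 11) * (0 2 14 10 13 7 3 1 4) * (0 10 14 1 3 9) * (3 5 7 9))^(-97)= (14)(0 9 13 11 10 4 1 2)(3 7 5)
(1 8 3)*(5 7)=(1 8 3)(5 7)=[0, 8, 2, 1, 4, 7, 6, 5, 3]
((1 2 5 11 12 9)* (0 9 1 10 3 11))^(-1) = (0 5 2 1 12 11 3 10 9) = ((0 9 10 3 11 12 1 2 5))^(-1)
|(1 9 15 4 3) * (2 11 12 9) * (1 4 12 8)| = |(1 2 11 8)(3 4)(9 15 12)| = 12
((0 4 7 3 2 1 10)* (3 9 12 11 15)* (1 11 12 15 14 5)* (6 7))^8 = (0 11 7 1 3 4 14 9 10 2 6 5 15)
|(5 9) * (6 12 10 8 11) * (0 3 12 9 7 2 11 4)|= 6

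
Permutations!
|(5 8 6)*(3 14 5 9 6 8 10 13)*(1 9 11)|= |(1 9 6 11)(3 14 5 10 13)|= 20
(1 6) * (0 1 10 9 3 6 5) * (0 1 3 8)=(0 3 6 10 9 8)(1 5)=[3, 5, 2, 6, 4, 1, 10, 7, 0, 8, 9]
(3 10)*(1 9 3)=(1 9 3 10)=[0, 9, 2, 10, 4, 5, 6, 7, 8, 3, 1]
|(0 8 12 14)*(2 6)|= |(0 8 12 14)(2 6)|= 4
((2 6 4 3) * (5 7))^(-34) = ((2 6 4 3)(5 7))^(-34) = (7)(2 4)(3 6)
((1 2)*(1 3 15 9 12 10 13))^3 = ((1 2 3 15 9 12 10 13))^3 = (1 15 10 2 9 13 3 12)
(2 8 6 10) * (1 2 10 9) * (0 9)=(10)(0 9 1 2 8 6)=[9, 2, 8, 3, 4, 5, 0, 7, 6, 1, 10]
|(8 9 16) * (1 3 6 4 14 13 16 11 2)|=|(1 3 6 4 14 13 16 8 9 11 2)|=11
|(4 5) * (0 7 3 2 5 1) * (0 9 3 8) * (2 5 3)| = 6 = |(0 7 8)(1 9 2 3 5 4)|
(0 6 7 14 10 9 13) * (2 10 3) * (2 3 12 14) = (0 6 7 2 10 9 13)(12 14) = [6, 1, 10, 3, 4, 5, 7, 2, 8, 13, 9, 11, 14, 0, 12]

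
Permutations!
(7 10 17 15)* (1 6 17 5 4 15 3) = (1 6 17 3)(4 15 7 10 5) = [0, 6, 2, 1, 15, 4, 17, 10, 8, 9, 5, 11, 12, 13, 14, 7, 16, 3]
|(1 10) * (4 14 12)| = 6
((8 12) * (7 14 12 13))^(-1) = (7 13 8 12 14)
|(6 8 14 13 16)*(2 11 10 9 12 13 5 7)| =|(2 11 10 9 12 13 16 6 8 14 5 7)| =12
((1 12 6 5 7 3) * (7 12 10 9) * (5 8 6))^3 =((1 10 9 7 3)(5 12)(6 8))^3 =(1 7 10 3 9)(5 12)(6 8)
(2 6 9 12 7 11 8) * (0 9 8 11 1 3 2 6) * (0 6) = (0 9 12 7 1 3 2 6 8) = [9, 3, 6, 2, 4, 5, 8, 1, 0, 12, 10, 11, 7]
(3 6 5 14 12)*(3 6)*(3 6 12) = (3 6 5 14) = [0, 1, 2, 6, 4, 14, 5, 7, 8, 9, 10, 11, 12, 13, 3]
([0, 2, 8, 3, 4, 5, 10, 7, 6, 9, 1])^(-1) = [0, 10, 1, 3, 4, 5, 8, 7, 2, 9, 6]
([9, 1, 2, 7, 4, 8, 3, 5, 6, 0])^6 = [0, 1, 2, 7, 4, 8, 3, 5, 6, 9]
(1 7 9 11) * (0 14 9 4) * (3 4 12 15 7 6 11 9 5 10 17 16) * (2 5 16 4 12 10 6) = (0 14 16 3 12 15 7 10 17 4)(1 2 5 6 11) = [14, 2, 5, 12, 0, 6, 11, 10, 8, 9, 17, 1, 15, 13, 16, 7, 3, 4]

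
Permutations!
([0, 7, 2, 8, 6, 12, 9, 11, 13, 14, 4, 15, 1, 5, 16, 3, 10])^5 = (1 8 7 13 11 5 15 12 3)(4 10 16 14 9 6)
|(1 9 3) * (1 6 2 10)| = 6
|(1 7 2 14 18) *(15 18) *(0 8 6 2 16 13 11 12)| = 13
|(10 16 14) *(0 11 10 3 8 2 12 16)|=6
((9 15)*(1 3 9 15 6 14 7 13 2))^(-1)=(15)(1 2 13 7 14 6 9 3)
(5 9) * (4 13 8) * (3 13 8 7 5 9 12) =(3 13 7 5 12)(4 8) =[0, 1, 2, 13, 8, 12, 6, 5, 4, 9, 10, 11, 3, 7]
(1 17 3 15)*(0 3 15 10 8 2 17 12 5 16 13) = (0 3 10 8 2 17 15 1 12 5 16 13) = [3, 12, 17, 10, 4, 16, 6, 7, 2, 9, 8, 11, 5, 0, 14, 1, 13, 15]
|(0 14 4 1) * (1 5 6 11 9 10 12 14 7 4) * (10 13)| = 12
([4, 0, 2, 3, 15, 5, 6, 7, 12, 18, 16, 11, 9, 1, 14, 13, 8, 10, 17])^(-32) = [13, 15, 2, 3, 1, 5, 6, 7, 18, 10, 12, 11, 17, 4, 14, 0, 9, 8, 16]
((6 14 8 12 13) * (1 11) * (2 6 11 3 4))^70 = (14)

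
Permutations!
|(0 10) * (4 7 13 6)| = 4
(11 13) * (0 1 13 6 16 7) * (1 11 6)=(0 11 1 13 6 16 7)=[11, 13, 2, 3, 4, 5, 16, 0, 8, 9, 10, 1, 12, 6, 14, 15, 7]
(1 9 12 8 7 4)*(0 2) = [2, 9, 0, 3, 1, 5, 6, 4, 7, 12, 10, 11, 8] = (0 2)(1 9 12 8 7 4)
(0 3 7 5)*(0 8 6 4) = (0 3 7 5 8 6 4) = [3, 1, 2, 7, 0, 8, 4, 5, 6]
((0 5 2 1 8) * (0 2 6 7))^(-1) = ((0 5 6 7)(1 8 2))^(-1) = (0 7 6 5)(1 2 8)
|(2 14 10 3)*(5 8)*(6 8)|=|(2 14 10 3)(5 6 8)|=12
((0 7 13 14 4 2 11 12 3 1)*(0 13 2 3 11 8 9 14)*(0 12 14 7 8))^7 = (14)(0 9 2 8 7)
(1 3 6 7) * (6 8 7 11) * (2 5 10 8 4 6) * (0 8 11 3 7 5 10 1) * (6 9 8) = (0 6 3 4 9 8 5 1 7)(2 10 11) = [6, 7, 10, 4, 9, 1, 3, 0, 5, 8, 11, 2]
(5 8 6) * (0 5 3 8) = (0 5)(3 8 6) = [5, 1, 2, 8, 4, 0, 3, 7, 6]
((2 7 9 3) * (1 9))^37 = ((1 9 3 2 7))^37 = (1 3 7 9 2)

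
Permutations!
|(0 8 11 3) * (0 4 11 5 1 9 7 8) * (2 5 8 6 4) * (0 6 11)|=21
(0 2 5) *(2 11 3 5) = (0 11 3 5) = [11, 1, 2, 5, 4, 0, 6, 7, 8, 9, 10, 3]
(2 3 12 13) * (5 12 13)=(2 3 13)(5 12)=[0, 1, 3, 13, 4, 12, 6, 7, 8, 9, 10, 11, 5, 2]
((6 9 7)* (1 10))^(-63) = (1 10) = ((1 10)(6 9 7))^(-63)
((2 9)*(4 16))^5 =(2 9)(4 16)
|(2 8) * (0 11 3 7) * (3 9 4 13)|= 14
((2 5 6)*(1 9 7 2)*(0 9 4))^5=(0 6 7 4 5 9 1 2)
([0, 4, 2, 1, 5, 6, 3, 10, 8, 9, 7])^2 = [0, 5, 2, 4, 6, 3, 1, 7, 8, 9, 10]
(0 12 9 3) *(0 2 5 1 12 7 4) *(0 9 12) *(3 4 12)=(0 7 12 3 2 5 1)(4 9)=[7, 0, 5, 2, 9, 1, 6, 12, 8, 4, 10, 11, 3]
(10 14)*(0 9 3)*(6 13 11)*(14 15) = (0 9 3)(6 13 11)(10 15 14) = [9, 1, 2, 0, 4, 5, 13, 7, 8, 3, 15, 6, 12, 11, 10, 14]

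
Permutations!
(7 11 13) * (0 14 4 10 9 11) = (0 14 4 10 9 11 13 7) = [14, 1, 2, 3, 10, 5, 6, 0, 8, 11, 9, 13, 12, 7, 4]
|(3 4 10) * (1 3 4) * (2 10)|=|(1 3)(2 10 4)|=6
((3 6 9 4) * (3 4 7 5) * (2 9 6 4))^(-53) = (2 9 7 5 3 4) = ((2 9 7 5 3 4))^(-53)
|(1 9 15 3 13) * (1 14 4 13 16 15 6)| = |(1 9 6)(3 16 15)(4 13 14)| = 3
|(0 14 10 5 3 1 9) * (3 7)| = 8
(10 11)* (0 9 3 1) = (0 9 3 1)(10 11) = [9, 0, 2, 1, 4, 5, 6, 7, 8, 3, 11, 10]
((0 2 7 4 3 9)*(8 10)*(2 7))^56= (10)(0 7 4 3 9)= ((0 7 4 3 9)(8 10))^56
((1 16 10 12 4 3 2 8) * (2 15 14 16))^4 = ((1 2 8)(3 15 14 16 10 12 4))^4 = (1 2 8)(3 10 15 12 14 4 16)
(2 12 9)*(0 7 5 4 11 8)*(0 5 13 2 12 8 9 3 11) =(0 7 13 2 8 5 4)(3 11 9 12) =[7, 1, 8, 11, 0, 4, 6, 13, 5, 12, 10, 9, 3, 2]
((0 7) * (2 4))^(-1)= ((0 7)(2 4))^(-1)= (0 7)(2 4)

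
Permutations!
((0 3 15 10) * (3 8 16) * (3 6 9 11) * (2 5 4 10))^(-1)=(0 10 4 5 2 15 3 11 9 6 16 8)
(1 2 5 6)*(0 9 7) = [9, 2, 5, 3, 4, 6, 1, 0, 8, 7] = (0 9 7)(1 2 5 6)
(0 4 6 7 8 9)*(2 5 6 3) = (0 4 3 2 5 6 7 8 9) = [4, 1, 5, 2, 3, 6, 7, 8, 9, 0]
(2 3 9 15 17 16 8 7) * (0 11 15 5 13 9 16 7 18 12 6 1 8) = (0 11 15 17 7 2 3 16)(1 8 18 12 6)(5 13 9) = [11, 8, 3, 16, 4, 13, 1, 2, 18, 5, 10, 15, 6, 9, 14, 17, 0, 7, 12]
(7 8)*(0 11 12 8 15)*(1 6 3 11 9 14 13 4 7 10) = (0 9 14 13 4 7 15)(1 6 3 11 12 8 10) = [9, 6, 2, 11, 7, 5, 3, 15, 10, 14, 1, 12, 8, 4, 13, 0]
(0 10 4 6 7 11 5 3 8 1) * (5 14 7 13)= (0 10 4 6 13 5 3 8 1)(7 11 14)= [10, 0, 2, 8, 6, 3, 13, 11, 1, 9, 4, 14, 12, 5, 7]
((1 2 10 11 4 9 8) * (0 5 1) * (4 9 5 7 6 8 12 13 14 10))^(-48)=(14)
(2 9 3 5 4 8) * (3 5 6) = (2 9 5 4 8)(3 6) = [0, 1, 9, 6, 8, 4, 3, 7, 2, 5]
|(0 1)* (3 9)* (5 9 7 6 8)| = 6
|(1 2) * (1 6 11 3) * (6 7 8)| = 7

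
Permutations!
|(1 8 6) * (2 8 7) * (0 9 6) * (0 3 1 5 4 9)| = 20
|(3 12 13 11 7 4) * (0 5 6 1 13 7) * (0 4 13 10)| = 30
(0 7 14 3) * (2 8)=[7, 1, 8, 0, 4, 5, 6, 14, 2, 9, 10, 11, 12, 13, 3]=(0 7 14 3)(2 8)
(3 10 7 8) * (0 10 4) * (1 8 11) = [10, 8, 2, 4, 0, 5, 6, 11, 3, 9, 7, 1] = (0 10 7 11 1 8 3 4)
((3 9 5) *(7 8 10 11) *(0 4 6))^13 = (0 4 6)(3 9 5)(7 8 10 11)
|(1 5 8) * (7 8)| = |(1 5 7 8)| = 4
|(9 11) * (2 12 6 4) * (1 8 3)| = 12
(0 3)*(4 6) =(0 3)(4 6) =[3, 1, 2, 0, 6, 5, 4]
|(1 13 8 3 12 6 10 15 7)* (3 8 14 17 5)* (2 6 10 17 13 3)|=|(1 3 12 10 15 7)(2 6 17 5)(13 14)|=12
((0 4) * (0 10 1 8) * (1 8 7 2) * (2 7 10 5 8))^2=((0 4 5 8)(1 10 2))^2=(0 5)(1 2 10)(4 8)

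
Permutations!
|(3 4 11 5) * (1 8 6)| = 12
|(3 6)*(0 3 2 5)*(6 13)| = 6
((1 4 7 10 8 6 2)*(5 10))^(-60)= (1 10)(2 5)(4 8)(6 7)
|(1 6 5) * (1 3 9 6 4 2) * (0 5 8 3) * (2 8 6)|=|(0 5)(1 4 8 3 9 2)|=6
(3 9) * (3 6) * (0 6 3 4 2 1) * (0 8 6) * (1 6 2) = [0, 8, 6, 9, 1, 5, 4, 7, 2, 3] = (1 8 2 6 4)(3 9)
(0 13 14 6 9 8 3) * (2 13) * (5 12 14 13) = (0 2 5 12 14 6 9 8 3) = [2, 1, 5, 0, 4, 12, 9, 7, 3, 8, 10, 11, 14, 13, 6]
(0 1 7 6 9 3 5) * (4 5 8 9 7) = (0 1 4 5)(3 8 9)(6 7) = [1, 4, 2, 8, 5, 0, 7, 6, 9, 3]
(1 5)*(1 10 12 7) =(1 5 10 12 7) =[0, 5, 2, 3, 4, 10, 6, 1, 8, 9, 12, 11, 7]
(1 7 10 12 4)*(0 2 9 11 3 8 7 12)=(0 2 9 11 3 8 7 10)(1 12 4)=[2, 12, 9, 8, 1, 5, 6, 10, 7, 11, 0, 3, 4]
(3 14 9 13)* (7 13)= (3 14 9 7 13)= [0, 1, 2, 14, 4, 5, 6, 13, 8, 7, 10, 11, 12, 3, 9]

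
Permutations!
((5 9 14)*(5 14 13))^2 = ((14)(5 9 13))^2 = (14)(5 13 9)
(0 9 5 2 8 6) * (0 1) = (0 9 5 2 8 6 1) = [9, 0, 8, 3, 4, 2, 1, 7, 6, 5]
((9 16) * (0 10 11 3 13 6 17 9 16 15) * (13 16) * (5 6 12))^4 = (0 16 6)(3 5 15)(9 11 12)(10 13 17)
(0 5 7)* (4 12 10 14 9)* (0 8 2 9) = (0 5 7 8 2 9 4 12 10 14) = [5, 1, 9, 3, 12, 7, 6, 8, 2, 4, 14, 11, 10, 13, 0]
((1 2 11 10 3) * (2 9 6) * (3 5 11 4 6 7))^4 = ((1 9 7 3)(2 4 6)(5 11 10))^4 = (2 4 6)(5 11 10)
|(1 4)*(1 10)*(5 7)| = |(1 4 10)(5 7)| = 6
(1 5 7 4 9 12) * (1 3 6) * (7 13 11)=[0, 5, 2, 6, 9, 13, 1, 4, 8, 12, 10, 7, 3, 11]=(1 5 13 11 7 4 9 12 3 6)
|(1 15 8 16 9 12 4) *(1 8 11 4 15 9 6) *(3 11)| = |(1 9 12 15 3 11 4 8 16 6)| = 10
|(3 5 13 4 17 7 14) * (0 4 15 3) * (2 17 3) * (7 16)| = |(0 4 3 5 13 15 2 17 16 7 14)| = 11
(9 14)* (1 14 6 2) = (1 14 9 6 2) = [0, 14, 1, 3, 4, 5, 2, 7, 8, 6, 10, 11, 12, 13, 9]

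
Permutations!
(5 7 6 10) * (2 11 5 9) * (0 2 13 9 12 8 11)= (0 2)(5 7 6 10 12 8 11)(9 13)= [2, 1, 0, 3, 4, 7, 10, 6, 11, 13, 12, 5, 8, 9]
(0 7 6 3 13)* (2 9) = (0 7 6 3 13)(2 9) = [7, 1, 9, 13, 4, 5, 3, 6, 8, 2, 10, 11, 12, 0]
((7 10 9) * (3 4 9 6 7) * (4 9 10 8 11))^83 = ((3 9)(4 10 6 7 8 11))^83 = (3 9)(4 11 8 7 6 10)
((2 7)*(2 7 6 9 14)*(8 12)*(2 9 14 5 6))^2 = (5 14)(6 9)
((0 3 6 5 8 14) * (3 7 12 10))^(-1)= (0 14 8 5 6 3 10 12 7)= ((0 7 12 10 3 6 5 8 14))^(-1)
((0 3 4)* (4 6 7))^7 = (0 6 4 3 7)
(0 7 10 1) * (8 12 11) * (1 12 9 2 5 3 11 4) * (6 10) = (0 7 6 10 12 4 1)(2 5 3 11 8 9) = [7, 0, 5, 11, 1, 3, 10, 6, 9, 2, 12, 8, 4]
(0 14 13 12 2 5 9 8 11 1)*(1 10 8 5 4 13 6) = (0 14 6 1)(2 4 13 12)(5 9)(8 11 10) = [14, 0, 4, 3, 13, 9, 1, 7, 11, 5, 8, 10, 2, 12, 6]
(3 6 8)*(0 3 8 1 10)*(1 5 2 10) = [3, 1, 10, 6, 4, 2, 5, 7, 8, 9, 0] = (0 3 6 5 2 10)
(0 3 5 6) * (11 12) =(0 3 5 6)(11 12) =[3, 1, 2, 5, 4, 6, 0, 7, 8, 9, 10, 12, 11]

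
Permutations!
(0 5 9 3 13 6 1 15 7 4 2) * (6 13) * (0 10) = [5, 15, 10, 6, 2, 9, 1, 4, 8, 3, 0, 11, 12, 13, 14, 7] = (0 5 9 3 6 1 15 7 4 2 10)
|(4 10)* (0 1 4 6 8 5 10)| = |(0 1 4)(5 10 6 8)| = 12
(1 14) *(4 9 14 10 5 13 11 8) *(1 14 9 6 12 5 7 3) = (14)(1 10 7 3)(4 6 12 5 13 11 8) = [0, 10, 2, 1, 6, 13, 12, 3, 4, 9, 7, 8, 5, 11, 14]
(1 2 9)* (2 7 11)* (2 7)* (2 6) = (1 6 2 9)(7 11) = [0, 6, 9, 3, 4, 5, 2, 11, 8, 1, 10, 7]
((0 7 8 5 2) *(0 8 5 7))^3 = (2 5 7 8)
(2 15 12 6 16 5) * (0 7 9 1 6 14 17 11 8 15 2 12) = (0 7 9 1 6 16 5 12 14 17 11 8 15) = [7, 6, 2, 3, 4, 12, 16, 9, 15, 1, 10, 8, 14, 13, 17, 0, 5, 11]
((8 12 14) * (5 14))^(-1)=((5 14 8 12))^(-1)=(5 12 8 14)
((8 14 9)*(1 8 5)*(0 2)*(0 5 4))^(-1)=(0 4 9 14 8 1 5 2)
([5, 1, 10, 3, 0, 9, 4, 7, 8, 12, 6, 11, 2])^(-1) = [4, 1, 12, 3, 6, 0, 10, 7, 8, 5, 2, 11, 9]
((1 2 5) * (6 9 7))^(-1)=(1 5 2)(6 7 9)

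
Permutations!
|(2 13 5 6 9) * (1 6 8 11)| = |(1 6 9 2 13 5 8 11)| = 8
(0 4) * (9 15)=(0 4)(9 15)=[4, 1, 2, 3, 0, 5, 6, 7, 8, 15, 10, 11, 12, 13, 14, 9]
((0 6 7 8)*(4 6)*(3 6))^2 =((0 4 3 6 7 8))^2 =(0 3 7)(4 6 8)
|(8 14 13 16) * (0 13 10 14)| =4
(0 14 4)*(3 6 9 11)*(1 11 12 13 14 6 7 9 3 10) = (0 6 3 7 9 12 13 14 4)(1 11 10) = [6, 11, 2, 7, 0, 5, 3, 9, 8, 12, 1, 10, 13, 14, 4]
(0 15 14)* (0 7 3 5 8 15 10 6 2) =(0 10 6 2)(3 5 8 15 14 7) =[10, 1, 0, 5, 4, 8, 2, 3, 15, 9, 6, 11, 12, 13, 7, 14]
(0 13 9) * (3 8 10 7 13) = [3, 1, 2, 8, 4, 5, 6, 13, 10, 0, 7, 11, 12, 9] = (0 3 8 10 7 13 9)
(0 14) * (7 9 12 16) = [14, 1, 2, 3, 4, 5, 6, 9, 8, 12, 10, 11, 16, 13, 0, 15, 7] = (0 14)(7 9 12 16)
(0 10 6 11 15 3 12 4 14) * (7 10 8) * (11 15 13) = [8, 1, 2, 12, 14, 5, 15, 10, 7, 9, 6, 13, 4, 11, 0, 3] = (0 8 7 10 6 15 3 12 4 14)(11 13)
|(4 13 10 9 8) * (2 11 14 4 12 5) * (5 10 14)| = |(2 11 5)(4 13 14)(8 12 10 9)| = 12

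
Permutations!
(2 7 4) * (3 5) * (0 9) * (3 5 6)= (0 9)(2 7 4)(3 6)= [9, 1, 7, 6, 2, 5, 3, 4, 8, 0]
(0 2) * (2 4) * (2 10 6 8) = (0 4 10 6 8 2) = [4, 1, 0, 3, 10, 5, 8, 7, 2, 9, 6]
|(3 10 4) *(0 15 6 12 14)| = 15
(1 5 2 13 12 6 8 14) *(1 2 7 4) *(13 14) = (1 5 7 4)(2 14)(6 8 13 12) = [0, 5, 14, 3, 1, 7, 8, 4, 13, 9, 10, 11, 6, 12, 2]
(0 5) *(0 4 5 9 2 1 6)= [9, 6, 1, 3, 5, 4, 0, 7, 8, 2]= (0 9 2 1 6)(4 5)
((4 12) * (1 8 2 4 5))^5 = ((1 8 2 4 12 5))^5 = (1 5 12 4 2 8)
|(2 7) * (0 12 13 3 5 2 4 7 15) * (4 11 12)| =10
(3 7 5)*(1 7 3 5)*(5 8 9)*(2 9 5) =(1 7)(2 9)(5 8) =[0, 7, 9, 3, 4, 8, 6, 1, 5, 2]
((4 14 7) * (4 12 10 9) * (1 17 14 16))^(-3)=(1 9 7)(4 12 17)(10 14 16)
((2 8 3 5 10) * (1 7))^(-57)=(1 7)(2 5 8 10 3)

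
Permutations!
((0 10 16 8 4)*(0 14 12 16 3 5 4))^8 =(0 8 16 12 14 4 5 3 10)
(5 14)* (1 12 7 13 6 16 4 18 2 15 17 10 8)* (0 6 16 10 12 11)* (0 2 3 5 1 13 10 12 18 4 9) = (0 6 12 7 10 8 13 16 9)(1 11 2 15 17 18 3 5 14) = [6, 11, 15, 5, 4, 14, 12, 10, 13, 0, 8, 2, 7, 16, 1, 17, 9, 18, 3]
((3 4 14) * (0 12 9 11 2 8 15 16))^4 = (0 2)(3 4 14)(8 12)(9 15)(11 16)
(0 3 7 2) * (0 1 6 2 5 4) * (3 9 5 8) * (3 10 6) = (0 9 5 4)(1 3 7 8 10 6 2) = [9, 3, 1, 7, 0, 4, 2, 8, 10, 5, 6]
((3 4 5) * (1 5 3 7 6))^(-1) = (1 6 7 5)(3 4)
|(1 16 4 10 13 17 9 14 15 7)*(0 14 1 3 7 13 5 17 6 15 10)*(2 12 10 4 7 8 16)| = |(0 14 4)(1 2 12 10 5 17 9)(3 8 16 7)(6 15 13)| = 84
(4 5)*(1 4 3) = [0, 4, 2, 1, 5, 3] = (1 4 5 3)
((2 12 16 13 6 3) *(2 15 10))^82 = ((2 12 16 13 6 3 15 10))^82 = (2 16 6 15)(3 10 12 13)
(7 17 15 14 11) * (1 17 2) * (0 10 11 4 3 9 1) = (0 10 11 7 2)(1 17 15 14 4 3 9) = [10, 17, 0, 9, 3, 5, 6, 2, 8, 1, 11, 7, 12, 13, 4, 14, 16, 15]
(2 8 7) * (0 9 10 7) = [9, 1, 8, 3, 4, 5, 6, 2, 0, 10, 7] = (0 9 10 7 2 8)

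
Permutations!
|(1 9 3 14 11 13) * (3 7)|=|(1 9 7 3 14 11 13)|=7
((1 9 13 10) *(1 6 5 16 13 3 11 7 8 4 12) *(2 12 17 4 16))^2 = (17)(1 3 7 16 10 5 12 9 11 8 13 6 2)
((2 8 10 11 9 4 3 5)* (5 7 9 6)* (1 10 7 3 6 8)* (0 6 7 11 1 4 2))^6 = ((0 6 5)(1 10)(2 4 7 9)(8 11))^6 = (11)(2 7)(4 9)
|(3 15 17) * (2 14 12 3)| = |(2 14 12 3 15 17)| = 6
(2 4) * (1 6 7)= (1 6 7)(2 4)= [0, 6, 4, 3, 2, 5, 7, 1]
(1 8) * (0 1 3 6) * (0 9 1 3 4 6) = [3, 8, 2, 0, 6, 5, 9, 7, 4, 1] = (0 3)(1 8 4 6 9)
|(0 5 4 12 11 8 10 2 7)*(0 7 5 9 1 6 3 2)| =|(0 9 1 6 3 2 5 4 12 11 8 10)| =12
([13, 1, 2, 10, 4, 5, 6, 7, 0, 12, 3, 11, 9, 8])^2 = (0 8 13)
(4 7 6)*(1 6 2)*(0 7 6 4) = (0 7 2 1 4 6) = [7, 4, 1, 3, 6, 5, 0, 2]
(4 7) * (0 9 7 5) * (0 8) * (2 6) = (0 9 7 4 5 8)(2 6) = [9, 1, 6, 3, 5, 8, 2, 4, 0, 7]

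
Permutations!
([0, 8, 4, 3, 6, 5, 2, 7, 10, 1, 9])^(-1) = [0, 9, 6, 3, 2, 5, 4, 7, 1, 10, 8]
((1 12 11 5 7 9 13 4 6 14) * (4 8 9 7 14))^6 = ((1 12 11 5 14)(4 6)(8 9 13))^6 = (1 12 11 5 14)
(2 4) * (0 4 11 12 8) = [4, 1, 11, 3, 2, 5, 6, 7, 0, 9, 10, 12, 8] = (0 4 2 11 12 8)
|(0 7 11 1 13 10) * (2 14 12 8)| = 12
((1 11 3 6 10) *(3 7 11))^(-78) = (11)(1 6)(3 10)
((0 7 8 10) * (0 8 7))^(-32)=(10)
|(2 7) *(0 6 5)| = |(0 6 5)(2 7)| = 6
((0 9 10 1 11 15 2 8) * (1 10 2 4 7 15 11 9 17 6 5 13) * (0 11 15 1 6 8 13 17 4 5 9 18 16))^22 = ((0 4 7 1 18 16)(2 13 6 9)(5 17 8 11 15))^22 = (0 18 7)(1 4 16)(2 6)(5 8 15 17 11)(9 13)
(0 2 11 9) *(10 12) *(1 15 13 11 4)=(0 2 4 1 15 13 11 9)(10 12)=[2, 15, 4, 3, 1, 5, 6, 7, 8, 0, 12, 9, 10, 11, 14, 13]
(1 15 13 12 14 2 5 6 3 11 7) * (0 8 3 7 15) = (0 8 3 11 15 13 12 14 2 5 6 7 1) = [8, 0, 5, 11, 4, 6, 7, 1, 3, 9, 10, 15, 14, 12, 2, 13]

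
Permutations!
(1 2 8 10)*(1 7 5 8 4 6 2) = (2 4 6)(5 8 10 7) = [0, 1, 4, 3, 6, 8, 2, 5, 10, 9, 7]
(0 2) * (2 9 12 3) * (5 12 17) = (0 9 17 5 12 3 2) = [9, 1, 0, 2, 4, 12, 6, 7, 8, 17, 10, 11, 3, 13, 14, 15, 16, 5]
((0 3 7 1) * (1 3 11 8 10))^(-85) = ((0 11 8 10 1)(3 7))^(-85) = (11)(3 7)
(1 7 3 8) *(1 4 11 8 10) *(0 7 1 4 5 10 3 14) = (0 7 14)(4 11 8 5 10) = [7, 1, 2, 3, 11, 10, 6, 14, 5, 9, 4, 8, 12, 13, 0]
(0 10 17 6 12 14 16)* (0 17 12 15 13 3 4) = (0 10 12 14 16 17 6 15 13 3 4) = [10, 1, 2, 4, 0, 5, 15, 7, 8, 9, 12, 11, 14, 3, 16, 13, 17, 6]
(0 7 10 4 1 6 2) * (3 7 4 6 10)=(0 4 1 10 6 2)(3 7)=[4, 10, 0, 7, 1, 5, 2, 3, 8, 9, 6]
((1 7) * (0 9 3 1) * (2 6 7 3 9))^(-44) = ((9)(0 2 6 7)(1 3))^(-44) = (9)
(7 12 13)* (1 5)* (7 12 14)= (1 5)(7 14)(12 13)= [0, 5, 2, 3, 4, 1, 6, 14, 8, 9, 10, 11, 13, 12, 7]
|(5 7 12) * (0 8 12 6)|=6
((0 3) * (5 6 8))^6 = (8)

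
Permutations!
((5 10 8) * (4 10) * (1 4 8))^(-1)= ((1 4 10)(5 8))^(-1)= (1 10 4)(5 8)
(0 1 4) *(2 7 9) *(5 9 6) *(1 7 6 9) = (0 7 9 2 6 5 1 4) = [7, 4, 6, 3, 0, 1, 5, 9, 8, 2]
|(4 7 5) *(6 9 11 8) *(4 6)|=|(4 7 5 6 9 11 8)|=7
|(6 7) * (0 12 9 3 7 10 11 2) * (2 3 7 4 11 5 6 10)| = |(0 12 9 7 10 5 6 2)(3 4 11)| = 24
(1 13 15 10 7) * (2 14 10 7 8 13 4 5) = (1 4 5 2 14 10 8 13 15 7) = [0, 4, 14, 3, 5, 2, 6, 1, 13, 9, 8, 11, 12, 15, 10, 7]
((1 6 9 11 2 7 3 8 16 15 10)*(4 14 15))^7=(1 8 6 16 9 4 11 14 2 15 7 10 3)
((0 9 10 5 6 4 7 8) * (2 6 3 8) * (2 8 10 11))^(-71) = ((0 9 11 2 6 4 7 8)(3 10 5))^(-71) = (0 9 11 2 6 4 7 8)(3 10 5)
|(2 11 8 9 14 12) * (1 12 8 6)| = |(1 12 2 11 6)(8 9 14)| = 15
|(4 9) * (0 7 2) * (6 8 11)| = 6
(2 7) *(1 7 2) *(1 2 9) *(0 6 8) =[6, 7, 9, 3, 4, 5, 8, 2, 0, 1] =(0 6 8)(1 7 2 9)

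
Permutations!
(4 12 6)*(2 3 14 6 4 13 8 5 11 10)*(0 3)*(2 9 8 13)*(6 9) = (0 3 14 9 8 5 11 10 6 2)(4 12) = [3, 1, 0, 14, 12, 11, 2, 7, 5, 8, 6, 10, 4, 13, 9]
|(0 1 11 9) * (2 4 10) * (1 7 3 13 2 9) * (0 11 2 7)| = 6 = |(1 2 4 10 9 11)(3 13 7)|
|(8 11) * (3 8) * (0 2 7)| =|(0 2 7)(3 8 11)| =3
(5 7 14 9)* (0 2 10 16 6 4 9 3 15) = (0 2 10 16 6 4 9 5 7 14 3 15) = [2, 1, 10, 15, 9, 7, 4, 14, 8, 5, 16, 11, 12, 13, 3, 0, 6]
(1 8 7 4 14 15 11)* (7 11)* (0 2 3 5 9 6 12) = [2, 8, 3, 5, 14, 9, 12, 4, 11, 6, 10, 1, 0, 13, 15, 7] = (0 2 3 5 9 6 12)(1 8 11)(4 14 15 7)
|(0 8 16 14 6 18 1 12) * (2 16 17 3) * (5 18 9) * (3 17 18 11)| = 40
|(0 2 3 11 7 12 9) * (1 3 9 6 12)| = 12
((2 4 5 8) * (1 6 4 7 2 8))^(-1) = ((8)(1 6 4 5)(2 7))^(-1) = (8)(1 5 4 6)(2 7)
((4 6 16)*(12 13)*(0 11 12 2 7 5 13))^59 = ((0 11 12)(2 7 5 13)(4 6 16))^59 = (0 12 11)(2 13 5 7)(4 16 6)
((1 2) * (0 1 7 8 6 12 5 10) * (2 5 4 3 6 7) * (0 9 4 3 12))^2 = (0 5 9 12 6 1 10 4 3)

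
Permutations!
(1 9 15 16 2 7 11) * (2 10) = (1 9 15 16 10 2 7 11) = [0, 9, 7, 3, 4, 5, 6, 11, 8, 15, 2, 1, 12, 13, 14, 16, 10]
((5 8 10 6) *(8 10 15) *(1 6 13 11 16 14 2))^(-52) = (1 5 13 16 2 6 10 11 14)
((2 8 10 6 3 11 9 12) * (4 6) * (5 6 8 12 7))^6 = ((2 12)(3 11 9 7 5 6)(4 8 10))^6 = (12)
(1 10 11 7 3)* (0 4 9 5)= (0 4 9 5)(1 10 11 7 3)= [4, 10, 2, 1, 9, 0, 6, 3, 8, 5, 11, 7]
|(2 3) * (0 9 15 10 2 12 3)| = 10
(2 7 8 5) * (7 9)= [0, 1, 9, 3, 4, 2, 6, 8, 5, 7]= (2 9 7 8 5)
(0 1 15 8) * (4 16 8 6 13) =(0 1 15 6 13 4 16 8) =[1, 15, 2, 3, 16, 5, 13, 7, 0, 9, 10, 11, 12, 4, 14, 6, 8]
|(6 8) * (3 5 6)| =4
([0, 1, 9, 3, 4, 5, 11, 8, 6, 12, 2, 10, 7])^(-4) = [0, 1, 8, 3, 4, 5, 9, 10, 2, 6, 7, 12, 11]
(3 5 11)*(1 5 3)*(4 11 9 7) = (1 5 9 7 4 11) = [0, 5, 2, 3, 11, 9, 6, 4, 8, 7, 10, 1]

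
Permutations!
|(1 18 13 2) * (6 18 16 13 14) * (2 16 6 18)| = 6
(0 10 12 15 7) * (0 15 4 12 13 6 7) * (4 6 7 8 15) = [10, 1, 2, 3, 12, 5, 8, 4, 15, 9, 13, 11, 6, 7, 14, 0] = (0 10 13 7 4 12 6 8 15)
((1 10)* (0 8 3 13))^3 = ((0 8 3 13)(1 10))^3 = (0 13 3 8)(1 10)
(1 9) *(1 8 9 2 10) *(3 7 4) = (1 2 10)(3 7 4)(8 9) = [0, 2, 10, 7, 3, 5, 6, 4, 9, 8, 1]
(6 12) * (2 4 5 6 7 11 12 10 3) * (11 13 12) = (2 4 5 6 10 3)(7 13 12) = [0, 1, 4, 2, 5, 6, 10, 13, 8, 9, 3, 11, 7, 12]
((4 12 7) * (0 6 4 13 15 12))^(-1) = ((0 6 4)(7 13 15 12))^(-1) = (0 4 6)(7 12 15 13)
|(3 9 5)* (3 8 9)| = 3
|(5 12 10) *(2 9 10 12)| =|(12)(2 9 10 5)| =4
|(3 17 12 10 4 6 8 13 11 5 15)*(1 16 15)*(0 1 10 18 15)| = 105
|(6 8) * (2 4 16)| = 6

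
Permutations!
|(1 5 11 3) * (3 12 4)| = 6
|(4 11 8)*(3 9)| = 6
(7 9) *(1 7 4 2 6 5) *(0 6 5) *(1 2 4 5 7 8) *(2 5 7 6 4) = (0 4 2 6)(1 8)(7 9) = [4, 8, 6, 3, 2, 5, 0, 9, 1, 7]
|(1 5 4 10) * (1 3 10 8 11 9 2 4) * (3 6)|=|(1 5)(2 4 8 11 9)(3 10 6)|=30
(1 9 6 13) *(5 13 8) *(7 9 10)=(1 10 7 9 6 8 5 13)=[0, 10, 2, 3, 4, 13, 8, 9, 5, 6, 7, 11, 12, 1]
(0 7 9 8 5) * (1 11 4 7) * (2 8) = [1, 11, 8, 3, 7, 0, 6, 9, 5, 2, 10, 4] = (0 1 11 4 7 9 2 8 5)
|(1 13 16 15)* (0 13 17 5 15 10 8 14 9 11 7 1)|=|(0 13 16 10 8 14 9 11 7 1 17 5 15)|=13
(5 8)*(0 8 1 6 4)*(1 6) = (0 8 5 6 4) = [8, 1, 2, 3, 0, 6, 4, 7, 5]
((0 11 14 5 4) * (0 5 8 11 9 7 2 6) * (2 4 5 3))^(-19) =(0 7 3 6 9 4 2)(8 14 11)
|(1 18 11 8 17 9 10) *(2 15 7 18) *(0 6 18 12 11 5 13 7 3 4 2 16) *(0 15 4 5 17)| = |(0 6 18 17 9 10 1 16 15 3 5 13 7 12 11 8)(2 4)| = 16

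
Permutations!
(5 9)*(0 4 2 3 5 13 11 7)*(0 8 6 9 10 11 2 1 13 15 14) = (0 4 1 13 2 3 5 10 11 7 8 6 9 15 14) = [4, 13, 3, 5, 1, 10, 9, 8, 6, 15, 11, 7, 12, 2, 0, 14]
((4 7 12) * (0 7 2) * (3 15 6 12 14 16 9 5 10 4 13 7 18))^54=((0 18 3 15 6 12 13 7 14 16 9 5 10 4 2))^54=(0 16 15 10 13)(2 14 3 5 12)(4 7 18 9 6)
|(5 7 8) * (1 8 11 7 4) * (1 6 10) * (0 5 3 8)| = 6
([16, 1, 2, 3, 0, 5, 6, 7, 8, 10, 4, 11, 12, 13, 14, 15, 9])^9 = (0 4 10 9 16)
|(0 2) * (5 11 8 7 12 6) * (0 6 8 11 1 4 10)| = 21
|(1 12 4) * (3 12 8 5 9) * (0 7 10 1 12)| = |(0 7 10 1 8 5 9 3)(4 12)| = 8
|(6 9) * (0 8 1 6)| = 5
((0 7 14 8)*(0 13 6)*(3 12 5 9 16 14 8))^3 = (0 13 7 6 8)(3 9)(5 14)(12 16)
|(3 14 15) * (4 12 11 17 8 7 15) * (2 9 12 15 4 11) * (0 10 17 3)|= |(0 10 17 8 7 4 15)(2 9 12)(3 14 11)|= 21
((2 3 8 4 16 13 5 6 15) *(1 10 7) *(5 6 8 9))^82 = (1 10 7)(2 9 8 16 6)(3 5 4 13 15)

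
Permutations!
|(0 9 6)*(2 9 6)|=2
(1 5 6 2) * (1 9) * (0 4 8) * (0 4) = (1 5 6 2 9)(4 8) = [0, 5, 9, 3, 8, 6, 2, 7, 4, 1]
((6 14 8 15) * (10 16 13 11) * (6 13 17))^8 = ((6 14 8 15 13 11 10 16 17))^8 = (6 17 16 10 11 13 15 8 14)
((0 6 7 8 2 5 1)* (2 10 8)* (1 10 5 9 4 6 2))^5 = (0 7 4 2 1 6 9)(5 8 10)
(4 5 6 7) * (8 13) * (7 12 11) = [0, 1, 2, 3, 5, 6, 12, 4, 13, 9, 10, 7, 11, 8] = (4 5 6 12 11 7)(8 13)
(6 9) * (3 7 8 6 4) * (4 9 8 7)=(9)(3 4)(6 8)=[0, 1, 2, 4, 3, 5, 8, 7, 6, 9]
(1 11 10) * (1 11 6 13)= (1 6 13)(10 11)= [0, 6, 2, 3, 4, 5, 13, 7, 8, 9, 11, 10, 12, 1]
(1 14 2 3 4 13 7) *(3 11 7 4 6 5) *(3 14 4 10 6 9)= (1 4 13 10 6 5 14 2 11 7)(3 9)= [0, 4, 11, 9, 13, 14, 5, 1, 8, 3, 6, 7, 12, 10, 2]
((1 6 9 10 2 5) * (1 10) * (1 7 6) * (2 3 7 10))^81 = (2 5)(3 7 6 9 10)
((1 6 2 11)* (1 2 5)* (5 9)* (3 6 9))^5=((1 9 5)(2 11)(3 6))^5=(1 5 9)(2 11)(3 6)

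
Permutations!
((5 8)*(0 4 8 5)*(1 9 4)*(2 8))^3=(0 4)(1 2)(8 9)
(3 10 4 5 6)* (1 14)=(1 14)(3 10 4 5 6)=[0, 14, 2, 10, 5, 6, 3, 7, 8, 9, 4, 11, 12, 13, 1]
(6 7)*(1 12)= (1 12)(6 7)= [0, 12, 2, 3, 4, 5, 7, 6, 8, 9, 10, 11, 1]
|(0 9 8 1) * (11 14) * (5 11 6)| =4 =|(0 9 8 1)(5 11 14 6)|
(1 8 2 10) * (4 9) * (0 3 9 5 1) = [3, 8, 10, 9, 5, 1, 6, 7, 2, 4, 0] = (0 3 9 4 5 1 8 2 10)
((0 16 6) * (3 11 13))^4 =((0 16 6)(3 11 13))^4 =(0 16 6)(3 11 13)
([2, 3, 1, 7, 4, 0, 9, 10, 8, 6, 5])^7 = (10)(6 9)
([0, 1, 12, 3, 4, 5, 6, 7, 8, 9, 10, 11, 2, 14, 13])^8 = (14)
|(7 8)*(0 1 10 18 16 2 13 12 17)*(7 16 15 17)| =6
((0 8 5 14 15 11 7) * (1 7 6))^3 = ((0 8 5 14 15 11 6 1 7))^3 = (0 14 6)(1 8 15)(5 11 7)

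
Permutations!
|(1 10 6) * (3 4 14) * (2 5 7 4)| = 6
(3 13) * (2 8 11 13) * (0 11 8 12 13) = (0 11)(2 12 13 3) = [11, 1, 12, 2, 4, 5, 6, 7, 8, 9, 10, 0, 13, 3]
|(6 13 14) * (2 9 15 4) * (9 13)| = |(2 13 14 6 9 15 4)| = 7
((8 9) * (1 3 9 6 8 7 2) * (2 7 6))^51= (1 6)(2 9)(3 8)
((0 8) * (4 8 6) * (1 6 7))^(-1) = ((0 7 1 6 4 8))^(-1) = (0 8 4 6 1 7)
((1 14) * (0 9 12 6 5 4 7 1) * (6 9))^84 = (14) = ((0 6 5 4 7 1 14)(9 12))^84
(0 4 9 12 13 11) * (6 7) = (0 4 9 12 13 11)(6 7) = [4, 1, 2, 3, 9, 5, 7, 6, 8, 12, 10, 0, 13, 11]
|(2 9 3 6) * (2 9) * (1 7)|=6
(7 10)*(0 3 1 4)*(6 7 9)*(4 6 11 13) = [3, 6, 2, 1, 0, 5, 7, 10, 8, 11, 9, 13, 12, 4] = (0 3 1 6 7 10 9 11 13 4)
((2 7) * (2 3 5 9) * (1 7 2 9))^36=((9)(1 7 3 5))^36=(9)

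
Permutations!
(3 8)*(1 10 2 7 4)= (1 10 2 7 4)(3 8)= [0, 10, 7, 8, 1, 5, 6, 4, 3, 9, 2]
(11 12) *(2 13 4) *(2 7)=(2 13 4 7)(11 12)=[0, 1, 13, 3, 7, 5, 6, 2, 8, 9, 10, 12, 11, 4]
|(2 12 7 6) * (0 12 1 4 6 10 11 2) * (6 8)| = 10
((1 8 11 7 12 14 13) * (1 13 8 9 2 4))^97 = (1 9 2 4)(7 14 11 12 8)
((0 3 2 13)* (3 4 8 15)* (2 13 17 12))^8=((0 4 8 15 3 13)(2 17 12))^8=(0 8 3)(2 12 17)(4 15 13)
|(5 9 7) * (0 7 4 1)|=6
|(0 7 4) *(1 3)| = |(0 7 4)(1 3)| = 6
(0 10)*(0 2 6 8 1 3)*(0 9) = [10, 3, 6, 9, 4, 5, 8, 7, 1, 0, 2] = (0 10 2 6 8 1 3 9)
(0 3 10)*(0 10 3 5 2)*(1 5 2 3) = [2, 5, 0, 1, 4, 3, 6, 7, 8, 9, 10] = (10)(0 2)(1 5 3)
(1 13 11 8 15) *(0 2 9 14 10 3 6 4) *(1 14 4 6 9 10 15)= (0 2 10 3 9 4)(1 13 11 8)(14 15)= [2, 13, 10, 9, 0, 5, 6, 7, 1, 4, 3, 8, 12, 11, 15, 14]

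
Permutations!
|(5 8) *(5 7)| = 3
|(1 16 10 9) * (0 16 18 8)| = |(0 16 10 9 1 18 8)| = 7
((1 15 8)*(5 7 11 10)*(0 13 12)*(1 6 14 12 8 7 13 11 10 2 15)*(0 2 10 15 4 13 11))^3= (2 8 12 13 14 4 6)(7 15)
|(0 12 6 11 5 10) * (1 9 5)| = 8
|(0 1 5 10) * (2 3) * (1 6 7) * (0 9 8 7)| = |(0 6)(1 5 10 9 8 7)(2 3)| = 6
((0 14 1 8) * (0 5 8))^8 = (0 1 14)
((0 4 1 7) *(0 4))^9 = ((1 7 4))^9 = (7)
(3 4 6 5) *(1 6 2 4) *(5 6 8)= (1 8 5 3)(2 4)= [0, 8, 4, 1, 2, 3, 6, 7, 5]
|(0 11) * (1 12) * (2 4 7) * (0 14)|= 6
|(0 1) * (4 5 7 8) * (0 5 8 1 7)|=4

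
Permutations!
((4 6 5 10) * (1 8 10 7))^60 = (1 6 8 5 10 7 4)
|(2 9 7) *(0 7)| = |(0 7 2 9)| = 4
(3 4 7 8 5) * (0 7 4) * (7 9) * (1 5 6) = (0 9 7 8 6 1 5 3) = [9, 5, 2, 0, 4, 3, 1, 8, 6, 7]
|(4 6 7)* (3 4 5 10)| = |(3 4 6 7 5 10)| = 6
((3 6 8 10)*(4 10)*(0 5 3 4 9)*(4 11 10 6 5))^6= (11)(0 4 6 8 9)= ((0 4 6 8 9)(3 5)(10 11))^6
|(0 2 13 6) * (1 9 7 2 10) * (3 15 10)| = 10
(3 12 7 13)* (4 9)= [0, 1, 2, 12, 9, 5, 6, 13, 8, 4, 10, 11, 7, 3]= (3 12 7 13)(4 9)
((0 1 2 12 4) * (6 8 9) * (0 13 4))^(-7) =(0 1 2 12)(4 13)(6 9 8)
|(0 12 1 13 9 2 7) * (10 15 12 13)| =20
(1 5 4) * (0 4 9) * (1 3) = (0 4 3 1 5 9) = [4, 5, 2, 1, 3, 9, 6, 7, 8, 0]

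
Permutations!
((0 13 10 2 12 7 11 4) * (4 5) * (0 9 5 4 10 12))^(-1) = (0 2 10 5 9 4 11 7 12 13) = ((0 13 12 7 11 4 9 5 10 2))^(-1)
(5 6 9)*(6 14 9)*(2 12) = [0, 1, 12, 3, 4, 14, 6, 7, 8, 5, 10, 11, 2, 13, 9] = (2 12)(5 14 9)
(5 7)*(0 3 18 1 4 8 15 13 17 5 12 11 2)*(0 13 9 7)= (0 3 18 1 4 8 15 9 7 12 11 2 13 17 5)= [3, 4, 13, 18, 8, 0, 6, 12, 15, 7, 10, 2, 11, 17, 14, 9, 16, 5, 1]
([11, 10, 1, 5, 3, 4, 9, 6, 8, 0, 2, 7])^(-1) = (0 9 6 7 11)(1 2 10)(3 4 5)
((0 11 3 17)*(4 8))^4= ((0 11 3 17)(4 8))^4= (17)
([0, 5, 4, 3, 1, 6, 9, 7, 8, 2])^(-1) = (1 4 2 9 6 5)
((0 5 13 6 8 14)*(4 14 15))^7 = (0 14 4 15 8 6 13 5) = ((0 5 13 6 8 15 4 14))^7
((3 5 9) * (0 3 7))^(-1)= ((0 3 5 9 7))^(-1)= (0 7 9 5 3)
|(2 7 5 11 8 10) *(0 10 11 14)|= |(0 10 2 7 5 14)(8 11)|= 6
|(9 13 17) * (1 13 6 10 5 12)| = 8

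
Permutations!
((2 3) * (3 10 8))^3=((2 10 8 3))^3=(2 3 8 10)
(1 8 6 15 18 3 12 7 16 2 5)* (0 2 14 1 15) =[2, 8, 5, 12, 4, 15, 0, 16, 6, 9, 10, 11, 7, 13, 1, 18, 14, 17, 3] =(0 2 5 15 18 3 12 7 16 14 1 8 6)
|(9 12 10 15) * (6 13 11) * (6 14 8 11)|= 12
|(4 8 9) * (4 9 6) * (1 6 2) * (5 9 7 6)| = 8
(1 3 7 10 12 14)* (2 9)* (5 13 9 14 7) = [0, 3, 14, 5, 4, 13, 6, 10, 8, 2, 12, 11, 7, 9, 1] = (1 3 5 13 9 2 14)(7 10 12)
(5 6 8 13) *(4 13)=(4 13 5 6 8)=[0, 1, 2, 3, 13, 6, 8, 7, 4, 9, 10, 11, 12, 5]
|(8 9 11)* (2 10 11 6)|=6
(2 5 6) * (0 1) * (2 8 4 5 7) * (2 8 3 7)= (0 1)(3 7 8 4 5 6)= [1, 0, 2, 7, 5, 6, 3, 8, 4]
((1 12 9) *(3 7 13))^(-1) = ((1 12 9)(3 7 13))^(-1) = (1 9 12)(3 13 7)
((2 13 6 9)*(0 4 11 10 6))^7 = ((0 4 11 10 6 9 2 13))^7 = (0 13 2 9 6 10 11 4)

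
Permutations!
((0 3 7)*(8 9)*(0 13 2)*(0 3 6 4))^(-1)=(0 4 6)(2 13 7 3)(8 9)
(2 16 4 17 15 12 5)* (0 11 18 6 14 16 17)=[11, 1, 17, 3, 0, 2, 14, 7, 8, 9, 10, 18, 5, 13, 16, 12, 4, 15, 6]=(0 11 18 6 14 16 4)(2 17 15 12 5)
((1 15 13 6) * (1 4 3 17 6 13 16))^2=((1 15 16)(3 17 6 4))^2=(1 16 15)(3 6)(4 17)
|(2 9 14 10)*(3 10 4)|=6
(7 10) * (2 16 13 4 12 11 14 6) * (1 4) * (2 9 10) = (1 4 12 11 14 6 9 10 7 2 16 13) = [0, 4, 16, 3, 12, 5, 9, 2, 8, 10, 7, 14, 11, 1, 6, 15, 13]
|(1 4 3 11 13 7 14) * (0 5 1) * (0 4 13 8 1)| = |(0 5)(1 13 7 14 4 3 11 8)| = 8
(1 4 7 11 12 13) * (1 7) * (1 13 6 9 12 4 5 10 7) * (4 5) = (1 4 13)(5 10 7 11)(6 9 12) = [0, 4, 2, 3, 13, 10, 9, 11, 8, 12, 7, 5, 6, 1]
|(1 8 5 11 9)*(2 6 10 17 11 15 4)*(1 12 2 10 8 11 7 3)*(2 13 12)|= 26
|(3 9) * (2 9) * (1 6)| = 6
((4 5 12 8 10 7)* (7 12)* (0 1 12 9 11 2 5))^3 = (0 8 11 7 1 10 2 4 12 9 5)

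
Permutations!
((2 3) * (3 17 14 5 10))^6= ((2 17 14 5 10 3))^6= (17)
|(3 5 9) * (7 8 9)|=|(3 5 7 8 9)|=5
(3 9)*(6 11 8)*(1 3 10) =(1 3 9 10)(6 11 8) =[0, 3, 2, 9, 4, 5, 11, 7, 6, 10, 1, 8]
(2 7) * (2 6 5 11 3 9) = [0, 1, 7, 9, 4, 11, 5, 6, 8, 2, 10, 3] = (2 7 6 5 11 3 9)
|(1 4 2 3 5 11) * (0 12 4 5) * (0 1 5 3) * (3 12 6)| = |(0 6 3 1 12 4 2)(5 11)| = 14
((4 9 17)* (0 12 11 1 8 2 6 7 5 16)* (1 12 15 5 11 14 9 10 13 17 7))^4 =(17)(7 9 14 12 11)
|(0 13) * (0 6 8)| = |(0 13 6 8)| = 4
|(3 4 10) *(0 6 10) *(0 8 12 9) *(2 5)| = 8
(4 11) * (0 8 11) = (0 8 11 4) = [8, 1, 2, 3, 0, 5, 6, 7, 11, 9, 10, 4]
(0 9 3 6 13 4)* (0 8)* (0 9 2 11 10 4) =(0 2 11 10 4 8 9 3 6 13) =[2, 1, 11, 6, 8, 5, 13, 7, 9, 3, 4, 10, 12, 0]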